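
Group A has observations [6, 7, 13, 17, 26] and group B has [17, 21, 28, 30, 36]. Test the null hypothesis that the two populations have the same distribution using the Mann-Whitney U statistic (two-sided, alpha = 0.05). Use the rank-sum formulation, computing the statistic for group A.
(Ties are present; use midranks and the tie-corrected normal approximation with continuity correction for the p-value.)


Step 1: Combine and sort all 10 observations; assign midranks.
sorted (value, group): (6,X), (7,X), (13,X), (17,X), (17,Y), (21,Y), (26,X), (28,Y), (30,Y), (36,Y)
ranks: 6->1, 7->2, 13->3, 17->4.5, 17->4.5, 21->6, 26->7, 28->8, 30->9, 36->10
Step 2: Rank sum for X: R1 = 1 + 2 + 3 + 4.5 + 7 = 17.5.
Step 3: U_X = R1 - n1(n1+1)/2 = 17.5 - 5*6/2 = 17.5 - 15 = 2.5.
       U_Y = n1*n2 - U_X = 25 - 2.5 = 22.5.
Step 4: Ties are present, so use the tie-corrected normal approximation (with continuity correction) for the p-value.
Step 5: p-value = 0.046533; compare to alpha = 0.05. reject H0.

U_X = 2.5, p = 0.046533, reject H0 at alpha = 0.05.


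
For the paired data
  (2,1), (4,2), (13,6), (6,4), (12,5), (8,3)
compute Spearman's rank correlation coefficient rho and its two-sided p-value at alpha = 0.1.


Step 1: Rank x and y separately (midranks; no ties here).
rank(x): 2->1, 4->2, 13->6, 6->3, 12->5, 8->4
rank(y): 1->1, 2->2, 6->6, 4->4, 5->5, 3->3
Step 2: d_i = R_x(i) - R_y(i); compute d_i^2.
  (1-1)^2=0, (2-2)^2=0, (6-6)^2=0, (3-4)^2=1, (5-5)^2=0, (4-3)^2=1
sum(d^2) = 2.
Step 3: rho = 1 - 6*2 / (6*(6^2 - 1)) = 1 - 12/210 = 0.942857.
Step 4: Under H0, t = rho * sqrt((n-2)/(1-rho^2)) = 5.6595 ~ t(4).
Step 5: Two-sided p-value from the t-distribution with 4 df = 0.004805.
Step 6: alpha = 0.1. reject H0.

rho = 0.9429, p = 0.004805, reject H0 at alpha = 0.1.


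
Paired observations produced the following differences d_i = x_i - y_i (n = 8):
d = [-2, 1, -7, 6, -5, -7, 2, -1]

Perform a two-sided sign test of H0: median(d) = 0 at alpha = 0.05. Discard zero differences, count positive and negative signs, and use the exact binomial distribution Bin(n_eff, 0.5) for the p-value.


Step 1: Discard zero differences. Original n = 8; n_eff = number of nonzero differences = 8.
Nonzero differences (with sign): -2, +1, -7, +6, -5, -7, +2, -1
Step 2: Count signs: positive = 3, negative = 5.
Step 3: Under H0: P(positive) = 0.5, so the number of positives S ~ Bin(8, 0.5).
Step 4: Two-sided exact p-value = sum of Bin(8,0.5) probabilities at or below the observed probability = 0.726562.
Step 5: alpha = 0.05. fail to reject H0.

n_eff = 8, pos = 3, neg = 5, p = 0.726562, fail to reject H0.


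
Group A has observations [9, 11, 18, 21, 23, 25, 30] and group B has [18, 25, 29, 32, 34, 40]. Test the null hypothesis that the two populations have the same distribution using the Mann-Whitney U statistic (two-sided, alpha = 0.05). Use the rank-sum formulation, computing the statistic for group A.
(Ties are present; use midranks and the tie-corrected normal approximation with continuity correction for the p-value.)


Step 1: Combine and sort all 13 observations; assign midranks.
sorted (value, group): (9,X), (11,X), (18,X), (18,Y), (21,X), (23,X), (25,X), (25,Y), (29,Y), (30,X), (32,Y), (34,Y), (40,Y)
ranks: 9->1, 11->2, 18->3.5, 18->3.5, 21->5, 23->6, 25->7.5, 25->7.5, 29->9, 30->10, 32->11, 34->12, 40->13
Step 2: Rank sum for X: R1 = 1 + 2 + 3.5 + 5 + 6 + 7.5 + 10 = 35.
Step 3: U_X = R1 - n1(n1+1)/2 = 35 - 7*8/2 = 35 - 28 = 7.
       U_Y = n1*n2 - U_X = 42 - 7 = 35.
Step 4: Ties are present, so use the tie-corrected normal approximation (with continuity correction) for the p-value.
Step 5: p-value = 0.053126; compare to alpha = 0.05. fail to reject H0.

U_X = 7, p = 0.053126, fail to reject H0 at alpha = 0.05.


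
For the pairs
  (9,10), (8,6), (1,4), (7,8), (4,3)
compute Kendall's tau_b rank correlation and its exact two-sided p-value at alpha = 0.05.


Step 1: Enumerate the 10 unordered pairs (i,j) with i<j and classify each by sign(x_j-x_i) * sign(y_j-y_i).
  (1,2):dx=-1,dy=-4->C; (1,3):dx=-8,dy=-6->C; (1,4):dx=-2,dy=-2->C; (1,5):dx=-5,dy=-7->C
  (2,3):dx=-7,dy=-2->C; (2,4):dx=-1,dy=+2->D; (2,5):dx=-4,dy=-3->C; (3,4):dx=+6,dy=+4->C
  (3,5):dx=+3,dy=-1->D; (4,5):dx=-3,dy=-5->C
Step 2: C = 8, D = 2, total pairs = 10.
Step 3: tau = (C - D)/(n(n-1)/2) = (8 - 2)/10 = 0.600000.
Step 4: Exact two-sided p-value (enumerate n! = 120 permutations of y under H0): p = 0.233333.
Step 5: alpha = 0.05. fail to reject H0.

tau_b = 0.6000 (C=8, D=2), p = 0.233333, fail to reject H0.


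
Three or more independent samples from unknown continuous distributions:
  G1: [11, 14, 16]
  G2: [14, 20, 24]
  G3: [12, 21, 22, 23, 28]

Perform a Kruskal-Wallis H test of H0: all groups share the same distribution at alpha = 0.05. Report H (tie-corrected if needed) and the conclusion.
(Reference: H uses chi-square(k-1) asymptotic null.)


Step 1: Combine all N = 11 observations and assign midranks.
sorted (value, group, rank): (11,G1,1), (12,G3,2), (14,G1,3.5), (14,G2,3.5), (16,G1,5), (20,G2,6), (21,G3,7), (22,G3,8), (23,G3,9), (24,G2,10), (28,G3,11)
Step 2: Sum ranks within each group.
R_1 = 9.5 (n_1 = 3)
R_2 = 19.5 (n_2 = 3)
R_3 = 37 (n_3 = 5)
Step 3: H = 12/(N(N+1)) * sum(R_i^2/n_i) - 3(N+1)
     = 12/(11*12) * (9.5^2/3 + 19.5^2/3 + 37^2/5) - 3*12
     = 0.090909 * 430.633 - 36
     = 3.148485.
Step 4: Ties present; correction factor C = 1 - 6/(11^3 - 11) = 0.995455. Corrected H = 3.148485 / 0.995455 = 3.162861.
Step 5: Under H0, H ~ chi^2(2); p-value = 0.205681.
Step 6: alpha = 0.05. fail to reject H0.

H = 3.1629, df = 2, p = 0.205681, fail to reject H0.


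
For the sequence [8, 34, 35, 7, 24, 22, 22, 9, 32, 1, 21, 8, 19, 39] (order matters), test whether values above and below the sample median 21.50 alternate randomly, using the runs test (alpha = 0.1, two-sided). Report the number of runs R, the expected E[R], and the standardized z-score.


Step 1: Compute median = 21.50; label A = above, B = below.
Labels in order: BAABAAABABBBBA  (n_A = 7, n_B = 7)
Step 2: Count runs R = 8.
Step 3: Under H0 (random ordering), E[R] = 2*n_A*n_B/(n_A+n_B) + 1 = 2*7*7/14 + 1 = 8.0000.
        Var[R] = 2*n_A*n_B*(2*n_A*n_B - n_A - n_B) / ((n_A+n_B)^2 * (n_A+n_B-1)) = 8232/2548 = 3.2308.
        SD[R] = 1.7974.
Step 4: R = E[R], so z = 0 with no continuity correction.
Step 5: Two-sided p-value via normal approximation = 2*(1 - Phi(|z|)) = 1.000000.
Step 6: alpha = 0.1. fail to reject H0.

R = 8, z = 0.0000, p = 1.000000, fail to reject H0.


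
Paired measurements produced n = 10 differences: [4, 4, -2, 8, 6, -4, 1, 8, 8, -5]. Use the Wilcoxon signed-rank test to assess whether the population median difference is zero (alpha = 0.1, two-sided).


Step 1: Drop any zero differences (none here) and take |d_i|.
|d| = [4, 4, 2, 8, 6, 4, 1, 8, 8, 5]
Step 2: Midrank |d_i| (ties get averaged ranks).
ranks: |4|->4, |4|->4, |2|->2, |8|->9, |6|->7, |4|->4, |1|->1, |8|->9, |8|->9, |5|->6
Step 3: Attach original signs; sum ranks with positive sign and with negative sign.
W+ = 4 + 4 + 9 + 7 + 1 + 9 + 9 = 43
W- = 2 + 4 + 6 = 12
(Check: W+ + W- = 55 should equal n(n+1)/2 = 55.)
Step 4: Test statistic W = min(W+, W-) = 12.
Step 5: Ties in |d|, so use the tie-corrected normal approximation.
        E[W] = n(n+1)/4 = 10*11/4 = 27.5.
        Tie groups: |d|=4 (t=3), |d|=8 (t=3); sum(t^3 - t) = 48.
        Var[W] = n(n+1)(2n+1)/24 - sum(t^3-t)/48 = 2310/24 - 48/48 = 95.25.
        z = (W - E[W]) / sqrt(Var[W]) = (12 - 27.5) / 9.7596 = -1.5882.
        Two-sided p = 2*Phi(z) = 0.112246.
Step 6: alpha = 0.1. fail to reject H0.

W+ = 43, W- = 12, W = min = 12, p = 0.112246, fail to reject H0.


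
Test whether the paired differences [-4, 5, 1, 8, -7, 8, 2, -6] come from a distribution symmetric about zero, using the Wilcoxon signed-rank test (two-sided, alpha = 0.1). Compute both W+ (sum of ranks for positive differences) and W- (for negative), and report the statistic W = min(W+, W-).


Step 1: Drop any zero differences (none here) and take |d_i|.
|d| = [4, 5, 1, 8, 7, 8, 2, 6]
Step 2: Midrank |d_i| (ties get averaged ranks).
ranks: |4|->3, |5|->4, |1|->1, |8|->7.5, |7|->6, |8|->7.5, |2|->2, |6|->5
Step 3: Attach original signs; sum ranks with positive sign and with negative sign.
W+ = 4 + 1 + 7.5 + 7.5 + 2 = 22
W- = 3 + 6 + 5 = 14
(Check: W+ + W- = 36 should equal n(n+1)/2 = 36.)
Step 4: Test statistic W = min(W+, W-) = 14.
Step 5: Ties in |d|, so use the tie-corrected normal approximation.
        E[W] = n(n+1)/4 = 8*9/4 = 18.
        Tie groups: |d|=8 (t=2); sum(t^3 - t) = 6.
        Var[W] = n(n+1)(2n+1)/24 - sum(t^3-t)/48 = 1224/24 - 6/48 = 50.875.
        z = (W - E[W]) / sqrt(Var[W]) = (14 - 18) / 7.1327 = -0.5608.
        Two-sided p = 2*Phi(z) = 0.574934.
Step 6: alpha = 0.1. fail to reject H0.

W+ = 22, W- = 14, W = min = 14, p = 0.574934, fail to reject H0.


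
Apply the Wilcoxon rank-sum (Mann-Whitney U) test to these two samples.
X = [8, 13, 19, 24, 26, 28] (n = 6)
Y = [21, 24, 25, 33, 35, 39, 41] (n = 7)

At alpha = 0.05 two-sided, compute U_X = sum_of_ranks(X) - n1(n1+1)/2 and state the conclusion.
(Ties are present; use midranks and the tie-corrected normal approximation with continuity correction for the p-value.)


Step 1: Combine and sort all 13 observations; assign midranks.
sorted (value, group): (8,X), (13,X), (19,X), (21,Y), (24,X), (24,Y), (25,Y), (26,X), (28,X), (33,Y), (35,Y), (39,Y), (41,Y)
ranks: 8->1, 13->2, 19->3, 21->4, 24->5.5, 24->5.5, 25->7, 26->8, 28->9, 33->10, 35->11, 39->12, 41->13
Step 2: Rank sum for X: R1 = 1 + 2 + 3 + 5.5 + 8 + 9 = 28.5.
Step 3: U_X = R1 - n1(n1+1)/2 = 28.5 - 6*7/2 = 28.5 - 21 = 7.5.
       U_Y = n1*n2 - U_X = 42 - 7.5 = 34.5.
Step 4: Ties are present, so use the tie-corrected normal approximation (with continuity correction) for the p-value.
Step 5: p-value = 0.062928; compare to alpha = 0.05. fail to reject H0.

U_X = 7.5, p = 0.062928, fail to reject H0 at alpha = 0.05.


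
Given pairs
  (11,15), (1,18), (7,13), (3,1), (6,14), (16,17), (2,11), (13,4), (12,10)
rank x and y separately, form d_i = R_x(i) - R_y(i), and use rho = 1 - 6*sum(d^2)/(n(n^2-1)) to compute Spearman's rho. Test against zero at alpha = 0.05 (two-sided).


Step 1: Rank x and y separately (midranks; no ties here).
rank(x): 11->6, 1->1, 7->5, 3->3, 6->4, 16->9, 2->2, 13->8, 12->7
rank(y): 15->7, 18->9, 13->5, 1->1, 14->6, 17->8, 11->4, 4->2, 10->3
Step 2: d_i = R_x(i) - R_y(i); compute d_i^2.
  (6-7)^2=1, (1-9)^2=64, (5-5)^2=0, (3-1)^2=4, (4-6)^2=4, (9-8)^2=1, (2-4)^2=4, (8-2)^2=36, (7-3)^2=16
sum(d^2) = 130.
Step 3: rho = 1 - 6*130 / (9*(9^2 - 1)) = 1 - 780/720 = -0.083333.
Step 4: Under H0, t = rho * sqrt((n-2)/(1-rho^2)) = -0.2212 ~ t(7).
Step 5: Two-sided p-value from the t-distribution with 7 df = 0.831214.
Step 6: alpha = 0.05. fail to reject H0.

rho = -0.0833, p = 0.831214, fail to reject H0 at alpha = 0.05.


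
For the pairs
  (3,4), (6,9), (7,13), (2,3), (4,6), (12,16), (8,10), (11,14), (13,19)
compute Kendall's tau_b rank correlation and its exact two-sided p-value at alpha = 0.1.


Step 1: Enumerate the 36 unordered pairs (i,j) with i<j and classify each by sign(x_j-x_i) * sign(y_j-y_i).
  (1,2):dx=+3,dy=+5->C; (1,3):dx=+4,dy=+9->C; (1,4):dx=-1,dy=-1->C; (1,5):dx=+1,dy=+2->C
  (1,6):dx=+9,dy=+12->C; (1,7):dx=+5,dy=+6->C; (1,8):dx=+8,dy=+10->C; (1,9):dx=+10,dy=+15->C
  (2,3):dx=+1,dy=+4->C; (2,4):dx=-4,dy=-6->C; (2,5):dx=-2,dy=-3->C; (2,6):dx=+6,dy=+7->C
  (2,7):dx=+2,dy=+1->C; (2,8):dx=+5,dy=+5->C; (2,9):dx=+7,dy=+10->C; (3,4):dx=-5,dy=-10->C
  (3,5):dx=-3,dy=-7->C; (3,6):dx=+5,dy=+3->C; (3,7):dx=+1,dy=-3->D; (3,8):dx=+4,dy=+1->C
  (3,9):dx=+6,dy=+6->C; (4,5):dx=+2,dy=+3->C; (4,6):dx=+10,dy=+13->C; (4,7):dx=+6,dy=+7->C
  (4,8):dx=+9,dy=+11->C; (4,9):dx=+11,dy=+16->C; (5,6):dx=+8,dy=+10->C; (5,7):dx=+4,dy=+4->C
  (5,8):dx=+7,dy=+8->C; (5,9):dx=+9,dy=+13->C; (6,7):dx=-4,dy=-6->C; (6,8):dx=-1,dy=-2->C
  (6,9):dx=+1,dy=+3->C; (7,8):dx=+3,dy=+4->C; (7,9):dx=+5,dy=+9->C; (8,9):dx=+2,dy=+5->C
Step 2: C = 35, D = 1, total pairs = 36.
Step 3: tau = (C - D)/(n(n-1)/2) = (35 - 1)/36 = 0.944444.
Step 4: Exact two-sided p-value (enumerate n! = 362880 permutations of y under H0): p = 0.000050.
Step 5: alpha = 0.1. reject H0.

tau_b = 0.9444 (C=35, D=1), p = 0.000050, reject H0.


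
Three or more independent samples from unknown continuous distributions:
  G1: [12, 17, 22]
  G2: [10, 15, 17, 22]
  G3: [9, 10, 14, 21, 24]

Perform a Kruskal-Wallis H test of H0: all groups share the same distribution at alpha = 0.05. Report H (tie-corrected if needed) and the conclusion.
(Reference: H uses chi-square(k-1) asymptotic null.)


Step 1: Combine all N = 12 observations and assign midranks.
sorted (value, group, rank): (9,G3,1), (10,G2,2.5), (10,G3,2.5), (12,G1,4), (14,G3,5), (15,G2,6), (17,G1,7.5), (17,G2,7.5), (21,G3,9), (22,G1,10.5), (22,G2,10.5), (24,G3,12)
Step 2: Sum ranks within each group.
R_1 = 22 (n_1 = 3)
R_2 = 26.5 (n_2 = 4)
R_3 = 29.5 (n_3 = 5)
Step 3: H = 12/(N(N+1)) * sum(R_i^2/n_i) - 3(N+1)
     = 12/(12*13) * (22^2/3 + 26.5^2/4 + 29.5^2/5) - 3*13
     = 0.076923 * 510.946 - 39
     = 0.303526.
Step 4: Ties present; correction factor C = 1 - 18/(12^3 - 12) = 0.989510. Corrected H = 0.303526 / 0.989510 = 0.306743.
Step 5: Under H0, H ~ chi^2(2); p-value = 0.857811.
Step 6: alpha = 0.05. fail to reject H0.

H = 0.3067, df = 2, p = 0.857811, fail to reject H0.


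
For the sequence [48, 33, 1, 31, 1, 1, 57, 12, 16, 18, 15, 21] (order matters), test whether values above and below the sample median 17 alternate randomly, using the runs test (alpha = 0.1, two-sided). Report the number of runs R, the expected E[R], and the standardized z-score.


Step 1: Compute median = 17; label A = above, B = below.
Labels in order: AABABBABBABA  (n_A = 6, n_B = 6)
Step 2: Count runs R = 9.
Step 3: Under H0 (random ordering), E[R] = 2*n_A*n_B/(n_A+n_B) + 1 = 2*6*6/12 + 1 = 7.0000.
        Var[R] = 2*n_A*n_B*(2*n_A*n_B - n_A - n_B) / ((n_A+n_B)^2 * (n_A+n_B-1)) = 4320/1584 = 2.7273.
        SD[R] = 1.6514.
Step 4: Continuity-corrected z = (R - 0.5 - E[R]) / SD[R] = (9 - 0.5 - 7.0000) / 1.6514 = 0.9083.
Step 5: Two-sided p-value via normal approximation = 2*(1 - Phi(|z|)) = 0.363722.
Step 6: alpha = 0.1. fail to reject H0.

R = 9, z = 0.9083, p = 0.363722, fail to reject H0.


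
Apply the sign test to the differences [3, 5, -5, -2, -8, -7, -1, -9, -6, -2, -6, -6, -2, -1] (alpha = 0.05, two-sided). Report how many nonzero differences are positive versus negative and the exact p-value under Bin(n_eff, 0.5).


Step 1: Discard zero differences. Original n = 14; n_eff = number of nonzero differences = 14.
Nonzero differences (with sign): +3, +5, -5, -2, -8, -7, -1, -9, -6, -2, -6, -6, -2, -1
Step 2: Count signs: positive = 2, negative = 12.
Step 3: Under H0: P(positive) = 0.5, so the number of positives S ~ Bin(14, 0.5).
Step 4: Two-sided exact p-value = sum of Bin(14,0.5) probabilities at or below the observed probability = 0.012939.
Step 5: alpha = 0.05. reject H0.

n_eff = 14, pos = 2, neg = 12, p = 0.012939, reject H0.


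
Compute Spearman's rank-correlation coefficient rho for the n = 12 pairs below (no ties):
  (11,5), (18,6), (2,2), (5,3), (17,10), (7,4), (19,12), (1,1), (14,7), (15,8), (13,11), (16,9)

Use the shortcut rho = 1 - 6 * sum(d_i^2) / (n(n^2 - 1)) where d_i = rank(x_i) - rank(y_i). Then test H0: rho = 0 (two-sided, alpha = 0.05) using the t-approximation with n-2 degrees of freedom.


Step 1: Rank x and y separately (midranks; no ties here).
rank(x): 11->5, 18->11, 2->2, 5->3, 17->10, 7->4, 19->12, 1->1, 14->7, 15->8, 13->6, 16->9
rank(y): 5->5, 6->6, 2->2, 3->3, 10->10, 4->4, 12->12, 1->1, 7->7, 8->8, 11->11, 9->9
Step 2: d_i = R_x(i) - R_y(i); compute d_i^2.
  (5-5)^2=0, (11-6)^2=25, (2-2)^2=0, (3-3)^2=0, (10-10)^2=0, (4-4)^2=0, (12-12)^2=0, (1-1)^2=0, (7-7)^2=0, (8-8)^2=0, (6-11)^2=25, (9-9)^2=0
sum(d^2) = 50.
Step 3: rho = 1 - 6*50 / (12*(12^2 - 1)) = 1 - 300/1716 = 0.825175.
Step 4: Under H0, t = rho * sqrt((n-2)/(1-rho^2)) = 4.6195 ~ t(10).
Step 5: Two-sided p-value from the t-distribution with 10 df = 0.000951.
Step 6: alpha = 0.05. reject H0.

rho = 0.8252, p = 0.000951, reject H0 at alpha = 0.05.


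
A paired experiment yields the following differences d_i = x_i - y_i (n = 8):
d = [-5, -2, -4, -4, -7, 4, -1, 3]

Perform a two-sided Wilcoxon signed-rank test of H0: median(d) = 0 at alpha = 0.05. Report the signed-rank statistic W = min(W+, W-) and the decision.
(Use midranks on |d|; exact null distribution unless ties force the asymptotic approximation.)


Step 1: Drop any zero differences (none here) and take |d_i|.
|d| = [5, 2, 4, 4, 7, 4, 1, 3]
Step 2: Midrank |d_i| (ties get averaged ranks).
ranks: |5|->7, |2|->2, |4|->5, |4|->5, |7|->8, |4|->5, |1|->1, |3|->3
Step 3: Attach original signs; sum ranks with positive sign and with negative sign.
W+ = 5 + 3 = 8
W- = 7 + 2 + 5 + 5 + 8 + 1 = 28
(Check: W+ + W- = 36 should equal n(n+1)/2 = 36.)
Step 4: Test statistic W = min(W+, W-) = 8.
Step 5: Ties in |d|, so use the tie-corrected normal approximation.
        E[W] = n(n+1)/4 = 8*9/4 = 18.
        Tie groups: |d|=4 (t=3); sum(t^3 - t) = 24.
        Var[W] = n(n+1)(2n+1)/24 - sum(t^3-t)/48 = 1224/24 - 24/48 = 50.5.
        z = (W - E[W]) / sqrt(Var[W]) = (8 - 18) / 7.1063 = -1.4072.
        Two-sided p = 2*Phi(z) = 0.159370.
Step 6: alpha = 0.05. fail to reject H0.

W+ = 8, W- = 28, W = min = 8, p = 0.159370, fail to reject H0.


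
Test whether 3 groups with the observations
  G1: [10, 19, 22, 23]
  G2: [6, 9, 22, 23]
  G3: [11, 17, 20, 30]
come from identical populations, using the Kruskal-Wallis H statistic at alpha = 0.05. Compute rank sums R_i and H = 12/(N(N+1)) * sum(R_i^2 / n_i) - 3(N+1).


Step 1: Combine all N = 12 observations and assign midranks.
sorted (value, group, rank): (6,G2,1), (9,G2,2), (10,G1,3), (11,G3,4), (17,G3,5), (19,G1,6), (20,G3,7), (22,G1,8.5), (22,G2,8.5), (23,G1,10.5), (23,G2,10.5), (30,G3,12)
Step 2: Sum ranks within each group.
R_1 = 28 (n_1 = 4)
R_2 = 22 (n_2 = 4)
R_3 = 28 (n_3 = 4)
Step 3: H = 12/(N(N+1)) * sum(R_i^2/n_i) - 3(N+1)
     = 12/(12*13) * (28^2/4 + 22^2/4 + 28^2/4) - 3*13
     = 0.076923 * 513 - 39
     = 0.461538.
Step 4: Ties present; correction factor C = 1 - 12/(12^3 - 12) = 0.993007. Corrected H = 0.461538 / 0.993007 = 0.464789.
Step 5: Under H0, H ~ chi^2(2); p-value = 0.792633.
Step 6: alpha = 0.05. fail to reject H0.

H = 0.4648, df = 2, p = 0.792633, fail to reject H0.


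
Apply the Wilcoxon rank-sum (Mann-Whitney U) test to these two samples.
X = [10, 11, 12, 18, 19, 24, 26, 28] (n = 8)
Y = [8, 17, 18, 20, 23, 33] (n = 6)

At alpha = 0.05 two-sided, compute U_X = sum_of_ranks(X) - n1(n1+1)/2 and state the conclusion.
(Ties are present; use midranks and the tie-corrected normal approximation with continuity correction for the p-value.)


Step 1: Combine and sort all 14 observations; assign midranks.
sorted (value, group): (8,Y), (10,X), (11,X), (12,X), (17,Y), (18,X), (18,Y), (19,X), (20,Y), (23,Y), (24,X), (26,X), (28,X), (33,Y)
ranks: 8->1, 10->2, 11->3, 12->4, 17->5, 18->6.5, 18->6.5, 19->8, 20->9, 23->10, 24->11, 26->12, 28->13, 33->14
Step 2: Rank sum for X: R1 = 2 + 3 + 4 + 6.5 + 8 + 11 + 12 + 13 = 59.5.
Step 3: U_X = R1 - n1(n1+1)/2 = 59.5 - 8*9/2 = 59.5 - 36 = 23.5.
       U_Y = n1*n2 - U_X = 48 - 23.5 = 24.5.
Step 4: Ties are present, so use the tie-corrected normal approximation (with continuity correction) for the p-value.
Step 5: p-value = 1.000000; compare to alpha = 0.05. fail to reject H0.

U_X = 23.5, p = 1.000000, fail to reject H0 at alpha = 0.05.


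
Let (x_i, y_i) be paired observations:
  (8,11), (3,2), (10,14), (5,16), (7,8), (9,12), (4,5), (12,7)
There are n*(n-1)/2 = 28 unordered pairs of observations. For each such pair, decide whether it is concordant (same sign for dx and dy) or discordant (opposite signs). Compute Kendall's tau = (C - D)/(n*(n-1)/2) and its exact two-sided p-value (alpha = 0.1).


Step 1: Enumerate the 28 unordered pairs (i,j) with i<j and classify each by sign(x_j-x_i) * sign(y_j-y_i).
  (1,2):dx=-5,dy=-9->C; (1,3):dx=+2,dy=+3->C; (1,4):dx=-3,dy=+5->D; (1,5):dx=-1,dy=-3->C
  (1,6):dx=+1,dy=+1->C; (1,7):dx=-4,dy=-6->C; (1,8):dx=+4,dy=-4->D; (2,3):dx=+7,dy=+12->C
  (2,4):dx=+2,dy=+14->C; (2,5):dx=+4,dy=+6->C; (2,6):dx=+6,dy=+10->C; (2,7):dx=+1,dy=+3->C
  (2,8):dx=+9,dy=+5->C; (3,4):dx=-5,dy=+2->D; (3,5):dx=-3,dy=-6->C; (3,6):dx=-1,dy=-2->C
  (3,7):dx=-6,dy=-9->C; (3,8):dx=+2,dy=-7->D; (4,5):dx=+2,dy=-8->D; (4,6):dx=+4,dy=-4->D
  (4,7):dx=-1,dy=-11->C; (4,8):dx=+7,dy=-9->D; (5,6):dx=+2,dy=+4->C; (5,7):dx=-3,dy=-3->C
  (5,8):dx=+5,dy=-1->D; (6,7):dx=-5,dy=-7->C; (6,8):dx=+3,dy=-5->D; (7,8):dx=+8,dy=+2->C
Step 2: C = 19, D = 9, total pairs = 28.
Step 3: tau = (C - D)/(n(n-1)/2) = (19 - 9)/28 = 0.357143.
Step 4: Exact two-sided p-value (enumerate n! = 40320 permutations of y under H0): p = 0.275099.
Step 5: alpha = 0.1. fail to reject H0.

tau_b = 0.3571 (C=19, D=9), p = 0.275099, fail to reject H0.


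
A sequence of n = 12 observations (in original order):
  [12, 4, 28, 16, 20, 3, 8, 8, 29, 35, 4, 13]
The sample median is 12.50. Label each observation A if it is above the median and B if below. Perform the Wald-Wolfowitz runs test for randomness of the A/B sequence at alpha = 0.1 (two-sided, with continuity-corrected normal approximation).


Step 1: Compute median = 12.50; label A = above, B = below.
Labels in order: BBAAABBBAABA  (n_A = 6, n_B = 6)
Step 2: Count runs R = 6.
Step 3: Under H0 (random ordering), E[R] = 2*n_A*n_B/(n_A+n_B) + 1 = 2*6*6/12 + 1 = 7.0000.
        Var[R] = 2*n_A*n_B*(2*n_A*n_B - n_A - n_B) / ((n_A+n_B)^2 * (n_A+n_B-1)) = 4320/1584 = 2.7273.
        SD[R] = 1.6514.
Step 4: Continuity-corrected z = (R + 0.5 - E[R]) / SD[R] = (6 + 0.5 - 7.0000) / 1.6514 = -0.3028.
Step 5: Two-sided p-value via normal approximation = 2*(1 - Phi(|z|)) = 0.762069.
Step 6: alpha = 0.1. fail to reject H0.

R = 6, z = -0.3028, p = 0.762069, fail to reject H0.


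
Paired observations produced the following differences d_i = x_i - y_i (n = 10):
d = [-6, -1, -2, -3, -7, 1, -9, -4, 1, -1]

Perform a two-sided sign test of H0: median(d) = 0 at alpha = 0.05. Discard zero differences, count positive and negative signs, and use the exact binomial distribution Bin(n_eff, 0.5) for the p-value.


Step 1: Discard zero differences. Original n = 10; n_eff = number of nonzero differences = 10.
Nonzero differences (with sign): -6, -1, -2, -3, -7, +1, -9, -4, +1, -1
Step 2: Count signs: positive = 2, negative = 8.
Step 3: Under H0: P(positive) = 0.5, so the number of positives S ~ Bin(10, 0.5).
Step 4: Two-sided exact p-value = sum of Bin(10,0.5) probabilities at or below the observed probability = 0.109375.
Step 5: alpha = 0.05. fail to reject H0.

n_eff = 10, pos = 2, neg = 8, p = 0.109375, fail to reject H0.


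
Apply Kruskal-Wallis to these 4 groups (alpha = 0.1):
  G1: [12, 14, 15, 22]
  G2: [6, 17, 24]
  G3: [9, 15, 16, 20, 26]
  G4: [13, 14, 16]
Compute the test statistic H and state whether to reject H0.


Step 1: Combine all N = 15 observations and assign midranks.
sorted (value, group, rank): (6,G2,1), (9,G3,2), (12,G1,3), (13,G4,4), (14,G1,5.5), (14,G4,5.5), (15,G1,7.5), (15,G3,7.5), (16,G3,9.5), (16,G4,9.5), (17,G2,11), (20,G3,12), (22,G1,13), (24,G2,14), (26,G3,15)
Step 2: Sum ranks within each group.
R_1 = 29 (n_1 = 4)
R_2 = 26 (n_2 = 3)
R_3 = 46 (n_3 = 5)
R_4 = 19 (n_4 = 3)
Step 3: H = 12/(N(N+1)) * sum(R_i^2/n_i) - 3(N+1)
     = 12/(15*16) * (29^2/4 + 26^2/3 + 46^2/5 + 19^2/3) - 3*16
     = 0.050000 * 979.117 - 48
     = 0.955833.
Step 4: Ties present; correction factor C = 1 - 18/(15^3 - 15) = 0.994643. Corrected H = 0.955833 / 0.994643 = 0.960981.
Step 5: Under H0, H ~ chi^2(3); p-value = 0.810692.
Step 6: alpha = 0.1. fail to reject H0.

H = 0.9610, df = 3, p = 0.810692, fail to reject H0.


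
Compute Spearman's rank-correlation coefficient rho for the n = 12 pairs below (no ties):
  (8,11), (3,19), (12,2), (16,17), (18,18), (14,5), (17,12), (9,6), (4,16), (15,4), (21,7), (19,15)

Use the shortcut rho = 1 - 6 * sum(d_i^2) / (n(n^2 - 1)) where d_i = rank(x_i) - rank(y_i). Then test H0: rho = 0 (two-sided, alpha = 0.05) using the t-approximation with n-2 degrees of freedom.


Step 1: Rank x and y separately (midranks; no ties here).
rank(x): 8->3, 3->1, 12->5, 16->8, 18->10, 14->6, 17->9, 9->4, 4->2, 15->7, 21->12, 19->11
rank(y): 11->6, 19->12, 2->1, 17->10, 18->11, 5->3, 12->7, 6->4, 16->9, 4->2, 7->5, 15->8
Step 2: d_i = R_x(i) - R_y(i); compute d_i^2.
  (3-6)^2=9, (1-12)^2=121, (5-1)^2=16, (8-10)^2=4, (10-11)^2=1, (6-3)^2=9, (9-7)^2=4, (4-4)^2=0, (2-9)^2=49, (7-2)^2=25, (12-5)^2=49, (11-8)^2=9
sum(d^2) = 296.
Step 3: rho = 1 - 6*296 / (12*(12^2 - 1)) = 1 - 1776/1716 = -0.034965.
Step 4: Under H0, t = rho * sqrt((n-2)/(1-rho^2)) = -0.1106 ~ t(10).
Step 5: Two-sided p-value from the t-distribution with 10 df = 0.914093.
Step 6: alpha = 0.05. fail to reject H0.

rho = -0.0350, p = 0.914093, fail to reject H0 at alpha = 0.05.


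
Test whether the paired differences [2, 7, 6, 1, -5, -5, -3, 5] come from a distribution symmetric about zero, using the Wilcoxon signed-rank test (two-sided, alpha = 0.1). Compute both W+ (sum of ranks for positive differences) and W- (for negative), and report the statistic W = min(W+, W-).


Step 1: Drop any zero differences (none here) and take |d_i|.
|d| = [2, 7, 6, 1, 5, 5, 3, 5]
Step 2: Midrank |d_i| (ties get averaged ranks).
ranks: |2|->2, |7|->8, |6|->7, |1|->1, |5|->5, |5|->5, |3|->3, |5|->5
Step 3: Attach original signs; sum ranks with positive sign and with negative sign.
W+ = 2 + 8 + 7 + 1 + 5 = 23
W- = 5 + 5 + 3 = 13
(Check: W+ + W- = 36 should equal n(n+1)/2 = 36.)
Step 4: Test statistic W = min(W+, W-) = 13.
Step 5: Ties in |d|, so use the tie-corrected normal approximation.
        E[W] = n(n+1)/4 = 8*9/4 = 18.
        Tie groups: |d|=5 (t=3); sum(t^3 - t) = 24.
        Var[W] = n(n+1)(2n+1)/24 - sum(t^3-t)/48 = 1224/24 - 24/48 = 50.5.
        z = (W - E[W]) / sqrt(Var[W]) = (13 - 18) / 7.1063 = -0.7036.
        Two-sided p = 2*Phi(z) = 0.481683.
Step 6: alpha = 0.1. fail to reject H0.

W+ = 23, W- = 13, W = min = 13, p = 0.481683, fail to reject H0.


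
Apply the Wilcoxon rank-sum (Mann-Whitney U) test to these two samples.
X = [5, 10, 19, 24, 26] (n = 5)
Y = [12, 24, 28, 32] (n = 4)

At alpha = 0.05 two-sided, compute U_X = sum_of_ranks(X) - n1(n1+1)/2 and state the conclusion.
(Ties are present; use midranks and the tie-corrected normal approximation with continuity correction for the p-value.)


Step 1: Combine and sort all 9 observations; assign midranks.
sorted (value, group): (5,X), (10,X), (12,Y), (19,X), (24,X), (24,Y), (26,X), (28,Y), (32,Y)
ranks: 5->1, 10->2, 12->3, 19->4, 24->5.5, 24->5.5, 26->7, 28->8, 32->9
Step 2: Rank sum for X: R1 = 1 + 2 + 4 + 5.5 + 7 = 19.5.
Step 3: U_X = R1 - n1(n1+1)/2 = 19.5 - 5*6/2 = 19.5 - 15 = 4.5.
       U_Y = n1*n2 - U_X = 20 - 4.5 = 15.5.
Step 4: Ties are present, so use the tie-corrected normal approximation (with continuity correction) for the p-value.
Step 5: p-value = 0.218742; compare to alpha = 0.05. fail to reject H0.

U_X = 4.5, p = 0.218742, fail to reject H0 at alpha = 0.05.


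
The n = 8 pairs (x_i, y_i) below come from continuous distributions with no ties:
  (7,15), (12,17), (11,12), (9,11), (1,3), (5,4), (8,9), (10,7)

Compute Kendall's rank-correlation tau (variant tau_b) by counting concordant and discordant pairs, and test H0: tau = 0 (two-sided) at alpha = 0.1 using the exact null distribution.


Step 1: Enumerate the 28 unordered pairs (i,j) with i<j and classify each by sign(x_j-x_i) * sign(y_j-y_i).
  (1,2):dx=+5,dy=+2->C; (1,3):dx=+4,dy=-3->D; (1,4):dx=+2,dy=-4->D; (1,5):dx=-6,dy=-12->C
  (1,6):dx=-2,dy=-11->C; (1,7):dx=+1,dy=-6->D; (1,8):dx=+3,dy=-8->D; (2,3):dx=-1,dy=-5->C
  (2,4):dx=-3,dy=-6->C; (2,5):dx=-11,dy=-14->C; (2,6):dx=-7,dy=-13->C; (2,7):dx=-4,dy=-8->C
  (2,8):dx=-2,dy=-10->C; (3,4):dx=-2,dy=-1->C; (3,5):dx=-10,dy=-9->C; (3,6):dx=-6,dy=-8->C
  (3,7):dx=-3,dy=-3->C; (3,8):dx=-1,dy=-5->C; (4,5):dx=-8,dy=-8->C; (4,6):dx=-4,dy=-7->C
  (4,7):dx=-1,dy=-2->C; (4,8):dx=+1,dy=-4->D; (5,6):dx=+4,dy=+1->C; (5,7):dx=+7,dy=+6->C
  (5,8):dx=+9,dy=+4->C; (6,7):dx=+3,dy=+5->C; (6,8):dx=+5,dy=+3->C; (7,8):dx=+2,dy=-2->D
Step 2: C = 22, D = 6, total pairs = 28.
Step 3: tau = (C - D)/(n(n-1)/2) = (22 - 6)/28 = 0.571429.
Step 4: Exact two-sided p-value (enumerate n! = 40320 permutations of y under H0): p = 0.061012.
Step 5: alpha = 0.1. reject H0.

tau_b = 0.5714 (C=22, D=6), p = 0.061012, reject H0.


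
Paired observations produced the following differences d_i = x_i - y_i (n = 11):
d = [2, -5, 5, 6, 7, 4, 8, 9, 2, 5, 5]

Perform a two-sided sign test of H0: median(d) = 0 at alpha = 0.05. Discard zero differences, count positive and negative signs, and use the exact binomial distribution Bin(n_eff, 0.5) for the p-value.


Step 1: Discard zero differences. Original n = 11; n_eff = number of nonzero differences = 11.
Nonzero differences (with sign): +2, -5, +5, +6, +7, +4, +8, +9, +2, +5, +5
Step 2: Count signs: positive = 10, negative = 1.
Step 3: Under H0: P(positive) = 0.5, so the number of positives S ~ Bin(11, 0.5).
Step 4: Two-sided exact p-value = sum of Bin(11,0.5) probabilities at or below the observed probability = 0.011719.
Step 5: alpha = 0.05. reject H0.

n_eff = 11, pos = 10, neg = 1, p = 0.011719, reject H0.


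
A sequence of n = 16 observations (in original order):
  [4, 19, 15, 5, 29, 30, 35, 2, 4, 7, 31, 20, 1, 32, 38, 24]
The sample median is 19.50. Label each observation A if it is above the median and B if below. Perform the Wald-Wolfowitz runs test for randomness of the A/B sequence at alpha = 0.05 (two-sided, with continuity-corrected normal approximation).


Step 1: Compute median = 19.50; label A = above, B = below.
Labels in order: BBBBAAABBBAABAAA  (n_A = 8, n_B = 8)
Step 2: Count runs R = 6.
Step 3: Under H0 (random ordering), E[R] = 2*n_A*n_B/(n_A+n_B) + 1 = 2*8*8/16 + 1 = 9.0000.
        Var[R] = 2*n_A*n_B*(2*n_A*n_B - n_A - n_B) / ((n_A+n_B)^2 * (n_A+n_B-1)) = 14336/3840 = 3.7333.
        SD[R] = 1.9322.
Step 4: Continuity-corrected z = (R + 0.5 - E[R]) / SD[R] = (6 + 0.5 - 9.0000) / 1.9322 = -1.2939.
Step 5: Two-sided p-value via normal approximation = 2*(1 - Phi(|z|)) = 0.195709.
Step 6: alpha = 0.05. fail to reject H0.

R = 6, z = -1.2939, p = 0.195709, fail to reject H0.


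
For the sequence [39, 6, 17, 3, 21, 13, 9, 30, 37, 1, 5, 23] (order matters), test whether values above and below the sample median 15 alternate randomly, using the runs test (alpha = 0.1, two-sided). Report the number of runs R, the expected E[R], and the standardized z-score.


Step 1: Compute median = 15; label A = above, B = below.
Labels in order: ABABABBAABBA  (n_A = 6, n_B = 6)
Step 2: Count runs R = 9.
Step 3: Under H0 (random ordering), E[R] = 2*n_A*n_B/(n_A+n_B) + 1 = 2*6*6/12 + 1 = 7.0000.
        Var[R] = 2*n_A*n_B*(2*n_A*n_B - n_A - n_B) / ((n_A+n_B)^2 * (n_A+n_B-1)) = 4320/1584 = 2.7273.
        SD[R] = 1.6514.
Step 4: Continuity-corrected z = (R - 0.5 - E[R]) / SD[R] = (9 - 0.5 - 7.0000) / 1.6514 = 0.9083.
Step 5: Two-sided p-value via normal approximation = 2*(1 - Phi(|z|)) = 0.363722.
Step 6: alpha = 0.1. fail to reject H0.

R = 9, z = 0.9083, p = 0.363722, fail to reject H0.


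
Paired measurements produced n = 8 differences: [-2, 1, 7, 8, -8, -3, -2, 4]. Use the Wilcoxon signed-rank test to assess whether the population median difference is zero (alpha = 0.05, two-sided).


Step 1: Drop any zero differences (none here) and take |d_i|.
|d| = [2, 1, 7, 8, 8, 3, 2, 4]
Step 2: Midrank |d_i| (ties get averaged ranks).
ranks: |2|->2.5, |1|->1, |7|->6, |8|->7.5, |8|->7.5, |3|->4, |2|->2.5, |4|->5
Step 3: Attach original signs; sum ranks with positive sign and with negative sign.
W+ = 1 + 6 + 7.5 + 5 = 19.5
W- = 2.5 + 7.5 + 4 + 2.5 = 16.5
(Check: W+ + W- = 36 should equal n(n+1)/2 = 36.)
Step 4: Test statistic W = min(W+, W-) = 16.5.
Step 5: Ties in |d|, so use the tie-corrected normal approximation.
        E[W] = n(n+1)/4 = 8*9/4 = 18.
        Tie groups: |d|=2 (t=2), |d|=8 (t=2); sum(t^3 - t) = 12.
        Var[W] = n(n+1)(2n+1)/24 - sum(t^3-t)/48 = 1224/24 - 12/48 = 50.75.
        z = (W - E[W]) / sqrt(Var[W]) = (16.5 - 18) / 7.1239 = -0.2106.
        Two-sided p = 2*Phi(z) = 0.833232.
Step 6: alpha = 0.05. fail to reject H0.

W+ = 19.5, W- = 16.5, W = min = 16.5, p = 0.833232, fail to reject H0.


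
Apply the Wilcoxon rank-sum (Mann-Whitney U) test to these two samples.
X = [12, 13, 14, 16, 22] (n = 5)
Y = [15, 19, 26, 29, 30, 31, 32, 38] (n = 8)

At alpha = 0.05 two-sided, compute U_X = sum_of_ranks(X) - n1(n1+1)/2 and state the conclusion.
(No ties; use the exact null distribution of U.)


Step 1: Combine and sort all 13 observations; assign midranks.
sorted (value, group): (12,X), (13,X), (14,X), (15,Y), (16,X), (19,Y), (22,X), (26,Y), (29,Y), (30,Y), (31,Y), (32,Y), (38,Y)
ranks: 12->1, 13->2, 14->3, 15->4, 16->5, 19->6, 22->7, 26->8, 29->9, 30->10, 31->11, 32->12, 38->13
Step 2: Rank sum for X: R1 = 1 + 2 + 3 + 5 + 7 = 18.
Step 3: U_X = R1 - n1(n1+1)/2 = 18 - 5*6/2 = 18 - 15 = 3.
       U_Y = n1*n2 - U_X = 40 - 3 = 37.
Step 4: No ties, so the exact null distribution of U (based on enumerating the C(13,5) = 1287 equally likely rank assignments) gives the two-sided p-value.
Step 5: p-value = 0.010878; compare to alpha = 0.05. reject H0.

U_X = 3, p = 0.010878, reject H0 at alpha = 0.05.


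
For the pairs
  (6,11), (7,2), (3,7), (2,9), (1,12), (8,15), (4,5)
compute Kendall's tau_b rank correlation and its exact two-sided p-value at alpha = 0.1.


Step 1: Enumerate the 21 unordered pairs (i,j) with i<j and classify each by sign(x_j-x_i) * sign(y_j-y_i).
  (1,2):dx=+1,dy=-9->D; (1,3):dx=-3,dy=-4->C; (1,4):dx=-4,dy=-2->C; (1,5):dx=-5,dy=+1->D
  (1,6):dx=+2,dy=+4->C; (1,7):dx=-2,dy=-6->C; (2,3):dx=-4,dy=+5->D; (2,4):dx=-5,dy=+7->D
  (2,5):dx=-6,dy=+10->D; (2,6):dx=+1,dy=+13->C; (2,7):dx=-3,dy=+3->D; (3,4):dx=-1,dy=+2->D
  (3,5):dx=-2,dy=+5->D; (3,6):dx=+5,dy=+8->C; (3,7):dx=+1,dy=-2->D; (4,5):dx=-1,dy=+3->D
  (4,6):dx=+6,dy=+6->C; (4,7):dx=+2,dy=-4->D; (5,6):dx=+7,dy=+3->C; (5,7):dx=+3,dy=-7->D
  (6,7):dx=-4,dy=-10->C
Step 2: C = 9, D = 12, total pairs = 21.
Step 3: tau = (C - D)/(n(n-1)/2) = (9 - 12)/21 = -0.142857.
Step 4: Exact two-sided p-value (enumerate n! = 5040 permutations of y under H0): p = 0.772619.
Step 5: alpha = 0.1. fail to reject H0.

tau_b = -0.1429 (C=9, D=12), p = 0.772619, fail to reject H0.


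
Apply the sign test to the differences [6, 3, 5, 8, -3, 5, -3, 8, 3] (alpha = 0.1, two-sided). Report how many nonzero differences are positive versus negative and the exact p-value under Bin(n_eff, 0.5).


Step 1: Discard zero differences. Original n = 9; n_eff = number of nonzero differences = 9.
Nonzero differences (with sign): +6, +3, +5, +8, -3, +5, -3, +8, +3
Step 2: Count signs: positive = 7, negative = 2.
Step 3: Under H0: P(positive) = 0.5, so the number of positives S ~ Bin(9, 0.5).
Step 4: Two-sided exact p-value = sum of Bin(9,0.5) probabilities at or below the observed probability = 0.179688.
Step 5: alpha = 0.1. fail to reject H0.

n_eff = 9, pos = 7, neg = 2, p = 0.179688, fail to reject H0.


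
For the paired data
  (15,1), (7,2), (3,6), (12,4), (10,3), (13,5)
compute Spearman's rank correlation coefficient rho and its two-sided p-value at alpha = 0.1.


Step 1: Rank x and y separately (midranks; no ties here).
rank(x): 15->6, 7->2, 3->1, 12->4, 10->3, 13->5
rank(y): 1->1, 2->2, 6->6, 4->4, 3->3, 5->5
Step 2: d_i = R_x(i) - R_y(i); compute d_i^2.
  (6-1)^2=25, (2-2)^2=0, (1-6)^2=25, (4-4)^2=0, (3-3)^2=0, (5-5)^2=0
sum(d^2) = 50.
Step 3: rho = 1 - 6*50 / (6*(6^2 - 1)) = 1 - 300/210 = -0.428571.
Step 4: Under H0, t = rho * sqrt((n-2)/(1-rho^2)) = -0.9487 ~ t(4).
Step 5: Two-sided p-value from the t-distribution with 4 df = 0.396501.
Step 6: alpha = 0.1. fail to reject H0.

rho = -0.4286, p = 0.396501, fail to reject H0 at alpha = 0.1.


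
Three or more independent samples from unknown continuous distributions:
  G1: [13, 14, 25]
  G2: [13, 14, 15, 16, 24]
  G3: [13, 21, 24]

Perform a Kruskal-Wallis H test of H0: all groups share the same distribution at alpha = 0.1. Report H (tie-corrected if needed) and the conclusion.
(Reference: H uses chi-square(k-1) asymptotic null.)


Step 1: Combine all N = 11 observations and assign midranks.
sorted (value, group, rank): (13,G1,2), (13,G2,2), (13,G3,2), (14,G1,4.5), (14,G2,4.5), (15,G2,6), (16,G2,7), (21,G3,8), (24,G2,9.5), (24,G3,9.5), (25,G1,11)
Step 2: Sum ranks within each group.
R_1 = 17.5 (n_1 = 3)
R_2 = 29 (n_2 = 5)
R_3 = 19.5 (n_3 = 3)
Step 3: H = 12/(N(N+1)) * sum(R_i^2/n_i) - 3(N+1)
     = 12/(11*12) * (17.5^2/3 + 29^2/5 + 19.5^2/3) - 3*12
     = 0.090909 * 397.033 - 36
     = 0.093939.
Step 4: Ties present; correction factor C = 1 - 36/(11^3 - 11) = 0.972727. Corrected H = 0.093939 / 0.972727 = 0.096573.
Step 5: Under H0, H ~ chi^2(2); p-value = 0.952861.
Step 6: alpha = 0.1. fail to reject H0.

H = 0.0966, df = 2, p = 0.952861, fail to reject H0.


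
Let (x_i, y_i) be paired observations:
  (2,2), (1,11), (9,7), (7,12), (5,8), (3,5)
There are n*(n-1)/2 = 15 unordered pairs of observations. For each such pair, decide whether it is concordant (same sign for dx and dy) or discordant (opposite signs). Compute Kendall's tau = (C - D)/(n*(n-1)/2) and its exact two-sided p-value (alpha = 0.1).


Step 1: Enumerate the 15 unordered pairs (i,j) with i<j and classify each by sign(x_j-x_i) * sign(y_j-y_i).
  (1,2):dx=-1,dy=+9->D; (1,3):dx=+7,dy=+5->C; (1,4):dx=+5,dy=+10->C; (1,5):dx=+3,dy=+6->C
  (1,6):dx=+1,dy=+3->C; (2,3):dx=+8,dy=-4->D; (2,4):dx=+6,dy=+1->C; (2,5):dx=+4,dy=-3->D
  (2,6):dx=+2,dy=-6->D; (3,4):dx=-2,dy=+5->D; (3,5):dx=-4,dy=+1->D; (3,6):dx=-6,dy=-2->C
  (4,5):dx=-2,dy=-4->C; (4,6):dx=-4,dy=-7->C; (5,6):dx=-2,dy=-3->C
Step 2: C = 9, D = 6, total pairs = 15.
Step 3: tau = (C - D)/(n(n-1)/2) = (9 - 6)/15 = 0.200000.
Step 4: Exact two-sided p-value (enumerate n! = 720 permutations of y under H0): p = 0.719444.
Step 5: alpha = 0.1. fail to reject H0.

tau_b = 0.2000 (C=9, D=6), p = 0.719444, fail to reject H0.


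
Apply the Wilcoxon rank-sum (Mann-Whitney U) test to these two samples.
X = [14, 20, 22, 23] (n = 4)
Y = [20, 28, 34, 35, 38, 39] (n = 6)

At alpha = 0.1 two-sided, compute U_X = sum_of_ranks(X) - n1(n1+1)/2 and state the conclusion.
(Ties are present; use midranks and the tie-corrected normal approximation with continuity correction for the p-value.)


Step 1: Combine and sort all 10 observations; assign midranks.
sorted (value, group): (14,X), (20,X), (20,Y), (22,X), (23,X), (28,Y), (34,Y), (35,Y), (38,Y), (39,Y)
ranks: 14->1, 20->2.5, 20->2.5, 22->4, 23->5, 28->6, 34->7, 35->8, 38->9, 39->10
Step 2: Rank sum for X: R1 = 1 + 2.5 + 4 + 5 = 12.5.
Step 3: U_X = R1 - n1(n1+1)/2 = 12.5 - 4*5/2 = 12.5 - 10 = 2.5.
       U_Y = n1*n2 - U_X = 24 - 2.5 = 21.5.
Step 4: Ties are present, so use the tie-corrected normal approximation (with continuity correction) for the p-value.
Step 5: p-value = 0.054273; compare to alpha = 0.1. reject H0.

U_X = 2.5, p = 0.054273, reject H0 at alpha = 0.1.


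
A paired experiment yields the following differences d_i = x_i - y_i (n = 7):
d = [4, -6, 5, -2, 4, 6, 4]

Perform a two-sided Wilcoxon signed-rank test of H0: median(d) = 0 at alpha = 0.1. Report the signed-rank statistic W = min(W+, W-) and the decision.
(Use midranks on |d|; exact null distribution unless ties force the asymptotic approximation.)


Step 1: Drop any zero differences (none here) and take |d_i|.
|d| = [4, 6, 5, 2, 4, 6, 4]
Step 2: Midrank |d_i| (ties get averaged ranks).
ranks: |4|->3, |6|->6.5, |5|->5, |2|->1, |4|->3, |6|->6.5, |4|->3
Step 3: Attach original signs; sum ranks with positive sign and with negative sign.
W+ = 3 + 5 + 3 + 6.5 + 3 = 20.5
W- = 6.5 + 1 = 7.5
(Check: W+ + W- = 28 should equal n(n+1)/2 = 28.)
Step 4: Test statistic W = min(W+, W-) = 7.5.
Step 5: Ties in |d|, so use the tie-corrected normal approximation.
        E[W] = n(n+1)/4 = 7*8/4 = 14.
        Tie groups: |d|=4 (t=3), |d|=6 (t=2); sum(t^3 - t) = 30.
        Var[W] = n(n+1)(2n+1)/24 - sum(t^3-t)/48 = 840/24 - 30/48 = 34.375.
        z = (W - E[W]) / sqrt(Var[W]) = (7.5 - 14) / 5.8630 = -1.1086.
        Two-sided p = 2*Phi(z) = 0.267584.
Step 6: alpha = 0.1. fail to reject H0.

W+ = 20.5, W- = 7.5, W = min = 7.5, p = 0.267584, fail to reject H0.


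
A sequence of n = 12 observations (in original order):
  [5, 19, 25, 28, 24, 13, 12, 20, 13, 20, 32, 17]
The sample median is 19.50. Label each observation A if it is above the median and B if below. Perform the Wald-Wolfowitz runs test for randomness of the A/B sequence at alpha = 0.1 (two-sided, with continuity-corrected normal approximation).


Step 1: Compute median = 19.50; label A = above, B = below.
Labels in order: BBAAABBABAAB  (n_A = 6, n_B = 6)
Step 2: Count runs R = 7.
Step 3: Under H0 (random ordering), E[R] = 2*n_A*n_B/(n_A+n_B) + 1 = 2*6*6/12 + 1 = 7.0000.
        Var[R] = 2*n_A*n_B*(2*n_A*n_B - n_A - n_B) / ((n_A+n_B)^2 * (n_A+n_B-1)) = 4320/1584 = 2.7273.
        SD[R] = 1.6514.
Step 4: R = E[R], so z = 0 with no continuity correction.
Step 5: Two-sided p-value via normal approximation = 2*(1 - Phi(|z|)) = 1.000000.
Step 6: alpha = 0.1. fail to reject H0.

R = 7, z = 0.0000, p = 1.000000, fail to reject H0.
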